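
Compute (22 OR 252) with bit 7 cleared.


Step 1: 22 | 252 = 254
Step 2: 254 & ~(1 << 7) = 126

126


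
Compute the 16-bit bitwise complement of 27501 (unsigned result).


~0b110101101101101 = 0b1001010010010010 = 38034 (16-bit unsigned)

38034


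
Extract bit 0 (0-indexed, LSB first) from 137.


0b10001001, position 0 = 1

1


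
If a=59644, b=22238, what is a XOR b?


59644 ^ 22238 = 48674

48674


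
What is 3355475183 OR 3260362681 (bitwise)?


0b11001000000000000111110011101111 | 0b11000010010101010010111110111001 = 0b11001010010101010111111111111111 = 3394600959

3394600959


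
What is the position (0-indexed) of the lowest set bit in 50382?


0b1100010011001110. Lowest set bit at position 1

1


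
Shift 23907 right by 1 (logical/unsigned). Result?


0b101110101100011 >> 1 = 0b10111010110001 = 11953

11953


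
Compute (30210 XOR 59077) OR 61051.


Step 1: 30210 ^ 59077 = 37063
Step 2: 37063 | 61051 = 65279

65279


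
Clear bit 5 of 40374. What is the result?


40374 & ~(1 << 5) = 40342

40342


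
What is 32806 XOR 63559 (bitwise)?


0b1000000000100110 ^ 0b1111100001000111 = 0b111100001100001 = 30817

30817


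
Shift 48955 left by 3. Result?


0b1011111100111011 << 3 = 0b1011111100111011000 = 391640

391640


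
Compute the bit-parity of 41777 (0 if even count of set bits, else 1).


0b1010001100110001 has 7 ones => parity 1

1


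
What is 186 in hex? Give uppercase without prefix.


186 = BA hex

BA


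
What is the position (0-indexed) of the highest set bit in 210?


0b11010010. Highest set bit at position 7

7


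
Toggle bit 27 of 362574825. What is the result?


362574825 ^ (1 << 27) = 362574825 ^ 134217728 = 496792553

496792553


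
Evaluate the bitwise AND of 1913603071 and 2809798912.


0b1110010000011110100001111111111 & 0b10100111011110100010000100000000 = 0b100010000010100000000100000000 = 571080960

571080960


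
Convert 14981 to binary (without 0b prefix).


14981 = 11101010000101 in binary

11101010000101


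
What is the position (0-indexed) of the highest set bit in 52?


0b110100. Highest set bit at position 5

5


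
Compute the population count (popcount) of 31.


0b11111 has 5 set bits

5


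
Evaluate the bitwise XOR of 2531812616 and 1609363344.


0b10010110111010000110010100001000 ^ 0b1011111111011001110111110010000 = 0b11001001000001001000101010011000 = 3372518040

3372518040


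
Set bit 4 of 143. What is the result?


143 | (1 << 4) = 143 | 16 = 159

159


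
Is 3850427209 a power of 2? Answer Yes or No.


0b11100101100000001101101101001001. Multiple bits set => No

No


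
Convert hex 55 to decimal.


55 hex = 85 decimal

85


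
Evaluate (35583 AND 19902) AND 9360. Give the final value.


Step 1: 35583 & 19902 = 2238
Step 2: 2238 & 9360 = 144

144


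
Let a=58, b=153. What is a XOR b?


58 ^ 153 = 163

163


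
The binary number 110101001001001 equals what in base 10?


110101001001001 in decimal = 27209

27209


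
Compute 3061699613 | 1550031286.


0b10110110011111011101010000011101 | 0b1011100011000111001100110110110 = 0b11111110011111111101110110111111 = 4269792703

4269792703


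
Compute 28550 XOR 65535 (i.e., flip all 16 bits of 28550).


28550 ^ 65535 = 36985

36985


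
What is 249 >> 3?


0b11111001 >> 3 = 0b11111 = 31

31


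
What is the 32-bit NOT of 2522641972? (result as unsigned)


~0b10010110010111000111011000110100 = 0b1101001101000111000100111001011 = 1772325323 (32-bit unsigned)

1772325323


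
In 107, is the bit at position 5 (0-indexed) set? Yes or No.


0b1101011, bit 5 = 1. Yes

Yes


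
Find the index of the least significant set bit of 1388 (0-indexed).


0b10101101100. Lowest set bit at position 2

2


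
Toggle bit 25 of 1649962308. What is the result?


1649962308 ^ (1 << 25) = 1649962308 ^ 33554432 = 1616407876

1616407876


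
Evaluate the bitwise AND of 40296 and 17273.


0b1001110101101000 & 0b100001101111001 = 0b101101000 = 360

360


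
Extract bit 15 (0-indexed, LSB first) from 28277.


0b110111001110101, position 15 = 0

0


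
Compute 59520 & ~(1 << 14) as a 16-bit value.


59520 & ~(1 << 14) = 43136

43136


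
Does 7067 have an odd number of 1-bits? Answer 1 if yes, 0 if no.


0b1101110011011 has 9 ones => parity 1

1


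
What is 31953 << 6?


0b111110011010001 << 6 = 0b111110011010001000000 = 2044992

2044992


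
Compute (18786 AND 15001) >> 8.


Step 1: 18786 & 15001 = 2048
Step 2: 2048 >> 8 = 8

8


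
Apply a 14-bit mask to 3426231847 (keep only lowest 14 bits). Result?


3426231847 & 16383 = 9767

9767


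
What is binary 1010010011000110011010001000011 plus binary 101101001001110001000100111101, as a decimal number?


1010010011000110011010001000011 + 101101001001110001000100111101 = 1111111100010100100010110000000 = 2139768192

2139768192


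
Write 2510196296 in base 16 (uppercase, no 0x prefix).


2510196296 = 959E8E48 hex

959E8E48


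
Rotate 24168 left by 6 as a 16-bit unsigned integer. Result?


Rotate 0b101111001101000 left by 6 (16-bit) = 0b1001101000010111 = 39447

39447


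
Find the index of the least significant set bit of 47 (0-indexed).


0b101111. Lowest set bit at position 0

0


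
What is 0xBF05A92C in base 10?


BF05A92C hex = 3204819244 decimal

3204819244


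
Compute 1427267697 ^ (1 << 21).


1427267697 ^ (1 << 21) = 1427267697 ^ 2097152 = 1429364849

1429364849


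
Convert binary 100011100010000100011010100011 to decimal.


100011100010000100011010100011 in decimal = 596133539

596133539


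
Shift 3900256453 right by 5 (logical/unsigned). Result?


0b11101000011110010011000011000101 >> 5 = 0b111010000111100100110000110 = 121883014

121883014


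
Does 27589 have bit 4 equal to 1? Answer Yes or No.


0b110101111000101, bit 4 = 0. No

No


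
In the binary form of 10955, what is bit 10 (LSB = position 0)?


0b10101011001011, position 10 = 0

0


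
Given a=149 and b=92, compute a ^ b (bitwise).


149 ^ 92 = 201

201


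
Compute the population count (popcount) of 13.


0b1101 has 3 set bits

3


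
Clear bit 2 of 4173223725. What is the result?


4173223725 & ~(1 << 2) = 4173223721

4173223721


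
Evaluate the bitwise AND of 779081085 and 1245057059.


0b101110011011111101010101111101 & 0b1001010001101100001000000100011 = 0b1010001001100001000000100001 = 170266657

170266657


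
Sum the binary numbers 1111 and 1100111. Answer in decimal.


1111 + 1100111 = 1110110 = 118

118


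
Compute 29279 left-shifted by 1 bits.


0b111001001011111 << 1 = 0b1110010010111110 = 58558

58558


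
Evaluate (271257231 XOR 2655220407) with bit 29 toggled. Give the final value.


Step 1: 271257231 ^ 2655220407 = 2389212216
Step 2: 2389212216 ^ (1 << 29) = 2389212216 ^ 536870912 = 2926083128

2926083128


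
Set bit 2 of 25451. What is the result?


25451 | (1 << 2) = 25451 | 4 = 25455

25455


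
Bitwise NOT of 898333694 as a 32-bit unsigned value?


~0b110101100010110111101111111110 = 0b11001010011101001000010000000001 = 3396633601 (32-bit unsigned)

3396633601


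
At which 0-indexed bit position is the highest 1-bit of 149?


0b10010101. Highest set bit at position 7

7


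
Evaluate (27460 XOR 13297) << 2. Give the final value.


Step 1: 27460 ^ 13297 = 22709
Step 2: 22709 << 2 = 90836

90836


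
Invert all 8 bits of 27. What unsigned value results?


27 ^ 255 = 228

228


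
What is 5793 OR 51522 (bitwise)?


0b1011010100001 | 0b1100100101000010 = 0b1101111111100011 = 57315

57315


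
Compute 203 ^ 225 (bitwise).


0b11001011 ^ 0b11100001 = 0b101010 = 42

42


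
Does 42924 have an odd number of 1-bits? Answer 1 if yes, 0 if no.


0b1010011110101100 has 9 ones => parity 1

1


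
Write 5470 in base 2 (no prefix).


5470 = 1010101011110 in binary

1010101011110


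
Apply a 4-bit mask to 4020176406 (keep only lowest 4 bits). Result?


4020176406 & 15 = 6

6


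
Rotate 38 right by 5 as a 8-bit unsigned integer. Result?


Rotate 0b100110 right by 5 (8-bit) = 0b110001 = 49

49


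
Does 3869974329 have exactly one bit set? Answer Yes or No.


0b11100110101010110001111100111001. Multiple bits set => No

No


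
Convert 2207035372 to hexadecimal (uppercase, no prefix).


2207035372 = 838CAFEC hex

838CAFEC


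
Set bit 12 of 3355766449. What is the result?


3355766449 | (1 << 12) = 3355766449 | 4096 = 3355770545

3355770545


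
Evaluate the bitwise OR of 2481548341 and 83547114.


0b10010011111010010110110000110101 | 0b100111110101101001111101010 = 0b10010111111110111111111111111111 = 2549874687

2549874687


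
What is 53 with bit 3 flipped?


53 ^ (1 << 3) = 53 ^ 8 = 61

61


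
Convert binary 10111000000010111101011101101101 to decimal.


10111000000010111101011101101101 in decimal = 3087783789

3087783789


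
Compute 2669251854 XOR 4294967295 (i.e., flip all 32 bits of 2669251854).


2669251854 ^ 4294967295 = 1625715441

1625715441


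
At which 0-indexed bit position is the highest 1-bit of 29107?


0b111000110110011. Highest set bit at position 14

14


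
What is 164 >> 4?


0b10100100 >> 4 = 0b1010 = 10

10


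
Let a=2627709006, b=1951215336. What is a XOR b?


2627709006 ^ 1951215336 = 3906111142

3906111142


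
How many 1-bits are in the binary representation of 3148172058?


0b10111011101001010100101100011010 has 17 set bits

17


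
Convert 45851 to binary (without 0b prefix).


45851 = 1011001100011011 in binary

1011001100011011


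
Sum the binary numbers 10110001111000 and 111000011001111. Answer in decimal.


10110001111000 + 111000011001111 = 1001110101000111 = 40263

40263


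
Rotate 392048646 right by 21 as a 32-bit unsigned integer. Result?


Rotate 0b10111010111100011000000000110 right by 21 (32-bit) = 0b11110001100000000011000010111010 = 4051710138

4051710138


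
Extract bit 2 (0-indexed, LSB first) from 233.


0b11101001, position 2 = 0

0


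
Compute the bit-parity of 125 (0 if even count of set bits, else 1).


0b1111101 has 6 ones => parity 0

0


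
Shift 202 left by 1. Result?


0b11001010 << 1 = 0b110010100 = 404

404


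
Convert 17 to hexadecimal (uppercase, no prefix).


17 = 11 hex

11


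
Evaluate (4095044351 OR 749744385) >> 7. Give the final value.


Step 1: 4095044351 | 749744385 = 4239752191
Step 2: 4239752191 >> 7 = 33123063

33123063


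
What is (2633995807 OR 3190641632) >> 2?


Step 1: 2633995807 | 3190641632 = 3204438015
Step 2: 3204438015 >> 2 = 801109503

801109503


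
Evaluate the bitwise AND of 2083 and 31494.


0b100000100011 & 0b111101100000110 = 0b100000000010 = 2050

2050


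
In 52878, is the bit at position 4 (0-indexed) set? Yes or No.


0b1100111010001110, bit 4 = 0. No

No


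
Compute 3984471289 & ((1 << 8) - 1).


3984471289 & 255 = 249

249


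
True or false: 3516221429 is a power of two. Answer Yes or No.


0b11010001100101010100011111110101. Multiple bits set => No

No


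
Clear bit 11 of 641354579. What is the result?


641354579 & ~(1 << 11) = 641352531

641352531


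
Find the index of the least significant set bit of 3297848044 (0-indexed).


0b11000100100100010010101011101100. Lowest set bit at position 2

2


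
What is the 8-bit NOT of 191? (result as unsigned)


~0b10111111 = 0b1000000 = 64 (8-bit unsigned)

64


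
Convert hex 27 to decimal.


27 hex = 39 decimal

39


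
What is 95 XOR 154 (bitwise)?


0b1011111 ^ 0b10011010 = 0b11000101 = 197

197


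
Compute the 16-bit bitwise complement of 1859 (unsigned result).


~0b11101000011 = 0b1111100010111100 = 63676 (16-bit unsigned)

63676


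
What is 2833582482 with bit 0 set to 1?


2833582482 | (1 << 0) = 2833582482 | 1 = 2833582483

2833582483


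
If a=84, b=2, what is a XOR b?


84 ^ 2 = 86

86


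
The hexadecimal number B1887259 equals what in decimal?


B1887259 hex = 2978509401 decimal

2978509401


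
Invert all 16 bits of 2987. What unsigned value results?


2987 ^ 65535 = 62548

62548


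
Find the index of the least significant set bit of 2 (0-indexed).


0b10. Lowest set bit at position 1

1


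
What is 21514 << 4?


0b101010000001010 << 4 = 0b1010100000010100000 = 344224

344224


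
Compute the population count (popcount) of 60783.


0b1110110101101111 has 12 set bits

12


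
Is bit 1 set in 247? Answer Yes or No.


0b11110111, bit 1 = 1. Yes

Yes


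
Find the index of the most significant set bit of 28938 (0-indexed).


0b111000100001010. Highest set bit at position 14

14


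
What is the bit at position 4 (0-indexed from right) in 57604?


0b1110000100000100, position 4 = 0

0


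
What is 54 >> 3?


0b110110 >> 3 = 0b110 = 6

6


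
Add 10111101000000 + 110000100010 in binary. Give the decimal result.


10111101000000 + 110000100010 = 11101101100010 = 15202

15202


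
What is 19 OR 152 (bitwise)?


0b10011 | 0b10011000 = 0b10011011 = 155

155


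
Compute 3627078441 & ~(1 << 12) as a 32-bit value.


3627078441 & ~(1 << 12) = 3627074345

3627074345


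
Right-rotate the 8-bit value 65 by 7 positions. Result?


Rotate 0b1000001 right by 7 (8-bit) = 0b10000010 = 130

130


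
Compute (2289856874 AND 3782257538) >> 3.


Step 1: 2289856874 & 3782257538 = 2154832130
Step 2: 2154832130 >> 3 = 269354016

269354016


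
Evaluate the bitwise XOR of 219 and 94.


0b11011011 ^ 0b1011110 = 0b10000101 = 133

133


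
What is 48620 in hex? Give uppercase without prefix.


48620 = BDEC hex

BDEC


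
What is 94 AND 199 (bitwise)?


0b1011110 & 0b11000111 = 0b1000110 = 70

70


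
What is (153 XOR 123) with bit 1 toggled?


Step 1: 153 ^ 123 = 226
Step 2: 226 ^ (1 << 1) = 226 ^ 2 = 224

224


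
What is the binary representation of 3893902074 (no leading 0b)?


3893902074 = 11101000000110000011101011111010 in binary

11101000000110000011101011111010


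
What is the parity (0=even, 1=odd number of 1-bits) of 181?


0b10110101 has 5 ones => parity 1

1


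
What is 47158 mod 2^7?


47158 & 127 = 54

54


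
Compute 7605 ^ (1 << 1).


7605 ^ (1 << 1) = 7605 ^ 2 = 7607

7607


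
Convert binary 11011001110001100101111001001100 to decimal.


11011001110001100101111001001100 in decimal = 3653656140

3653656140


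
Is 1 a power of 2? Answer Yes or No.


0b1. Only one bit set => Yes

Yes


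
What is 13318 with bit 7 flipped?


13318 ^ (1 << 7) = 13318 ^ 128 = 13446

13446


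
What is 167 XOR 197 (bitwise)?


0b10100111 ^ 0b11000101 = 0b1100010 = 98

98


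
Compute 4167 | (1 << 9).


4167 | (1 << 9) = 4167 | 512 = 4679

4679


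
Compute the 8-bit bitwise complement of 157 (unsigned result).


~0b10011101 = 0b1100010 = 98 (8-bit unsigned)

98


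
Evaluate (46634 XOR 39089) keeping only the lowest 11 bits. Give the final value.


Step 1: 46634 ^ 39089 = 11931
Step 2: 11931 & 2047 = 1691

1691


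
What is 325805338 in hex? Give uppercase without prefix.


325805338 = 136B651A hex

136B651A


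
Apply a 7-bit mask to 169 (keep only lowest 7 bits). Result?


169 & 127 = 41

41


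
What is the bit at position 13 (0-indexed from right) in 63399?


0b1111011110100111, position 13 = 1

1


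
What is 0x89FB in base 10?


89FB hex = 35323 decimal

35323


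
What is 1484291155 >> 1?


0b1011000011110000111110001010011 >> 1 = 0b101100001111000011111000101001 = 742145577

742145577


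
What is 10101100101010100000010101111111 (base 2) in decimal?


10101100101010100000010101111111 in decimal = 2896823679

2896823679


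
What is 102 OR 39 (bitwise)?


0b1100110 | 0b100111 = 0b1100111 = 103

103


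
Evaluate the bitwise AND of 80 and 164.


0b1010000 & 0b10100100 = 0b0 = 0

0


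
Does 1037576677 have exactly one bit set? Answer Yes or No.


0b111101110110000010100111100101. Multiple bits set => No

No


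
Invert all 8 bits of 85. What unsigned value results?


85 ^ 255 = 170

170


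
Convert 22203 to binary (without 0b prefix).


22203 = 101011010111011 in binary

101011010111011


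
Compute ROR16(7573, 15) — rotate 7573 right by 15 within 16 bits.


Rotate 0b1110110010101 right by 15 (16-bit) = 0b11101100101010 = 15146

15146


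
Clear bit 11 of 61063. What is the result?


61063 & ~(1 << 11) = 59015

59015


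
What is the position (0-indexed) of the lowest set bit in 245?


0b11110101. Lowest set bit at position 0

0


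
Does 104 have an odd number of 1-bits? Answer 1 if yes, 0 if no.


0b1101000 has 3 ones => parity 1

1


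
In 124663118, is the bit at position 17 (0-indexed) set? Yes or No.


0b111011011100011010101001110, bit 17 = 1. Yes

Yes


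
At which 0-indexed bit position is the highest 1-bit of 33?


0b100001. Highest set bit at position 5

5


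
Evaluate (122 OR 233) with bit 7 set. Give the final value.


Step 1: 122 | 233 = 251
Step 2: 251 | (1 << 7) = 251 | 128 = 251

251


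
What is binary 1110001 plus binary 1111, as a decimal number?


1110001 + 1111 = 10000000 = 128

128


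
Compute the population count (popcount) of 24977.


0b110000110010001 has 6 set bits

6


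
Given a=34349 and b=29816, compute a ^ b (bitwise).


34349 ^ 29816 = 62037

62037


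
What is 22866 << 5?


0b101100101010010 << 5 = 0b10110010101001000000 = 731712

731712


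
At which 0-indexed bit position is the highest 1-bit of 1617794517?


0b1100000011011011001010111010101. Highest set bit at position 30

30


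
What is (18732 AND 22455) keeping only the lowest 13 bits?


Step 1: 18732 & 22455 = 16676
Step 2: 16676 & 8191 = 292

292


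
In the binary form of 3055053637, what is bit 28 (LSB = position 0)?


0b10110110000110000110101101000101, position 28 = 1

1


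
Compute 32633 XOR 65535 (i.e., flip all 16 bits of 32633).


32633 ^ 65535 = 32902

32902


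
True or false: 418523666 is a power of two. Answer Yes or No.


0b11000111100100010101000010010. Multiple bits set => No

No


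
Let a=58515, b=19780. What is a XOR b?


58515 ^ 19780 = 43479

43479


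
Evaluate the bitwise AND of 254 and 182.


0b11111110 & 0b10110110 = 0b10110110 = 182

182


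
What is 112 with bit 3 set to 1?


112 | (1 << 3) = 112 | 8 = 120

120


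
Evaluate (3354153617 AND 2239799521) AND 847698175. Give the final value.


Step 1: 3354153617 & 2239799521 = 2239758465
Step 2: 2239758465 & 847698175 = 8388737

8388737


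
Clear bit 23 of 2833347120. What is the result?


2833347120 & ~(1 << 23) = 2824958512

2824958512


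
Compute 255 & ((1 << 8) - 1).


255 & 255 = 255

255


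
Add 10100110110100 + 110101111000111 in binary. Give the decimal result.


10100110110100 + 110101111000111 = 1001010101111011 = 38267

38267


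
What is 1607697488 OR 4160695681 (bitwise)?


0b1011111110100111000010001010000 | 0b11110111111111110010110110000001 = 0b11111111111111111010110111010001 = 4294946257

4294946257


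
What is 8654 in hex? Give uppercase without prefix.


8654 = 21CE hex

21CE


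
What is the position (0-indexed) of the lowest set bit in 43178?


0b1010100010101010. Lowest set bit at position 1

1


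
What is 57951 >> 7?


0b1110001001011111 >> 7 = 0b111000100 = 452

452


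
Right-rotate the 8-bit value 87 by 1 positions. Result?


Rotate 0b1010111 right by 1 (8-bit) = 0b10101011 = 171

171


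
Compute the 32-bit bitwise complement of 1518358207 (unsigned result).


~0b1011010100000000100111010111111 = 0b10100101011111111011000101000000 = 2776609088 (32-bit unsigned)

2776609088


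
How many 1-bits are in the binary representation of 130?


0b10000010 has 2 set bits

2


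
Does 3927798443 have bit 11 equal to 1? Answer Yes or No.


0b11101010000111010111001010101011, bit 11 = 0. No

No


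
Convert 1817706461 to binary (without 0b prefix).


1817706461 = 1101100010101111111111111011101 in binary

1101100010101111111111111011101


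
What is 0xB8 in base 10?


B8 hex = 184 decimal

184


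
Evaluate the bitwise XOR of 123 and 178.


0b1111011 ^ 0b10110010 = 0b11001001 = 201

201


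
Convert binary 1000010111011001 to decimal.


1000010111011001 in decimal = 34265

34265


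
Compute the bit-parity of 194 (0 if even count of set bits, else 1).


0b11000010 has 3 ones => parity 1

1


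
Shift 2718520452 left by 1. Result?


0b10100010000010010101010010000100 << 1 = 0b101000100000100101010100100001000 = 5437040904

5437040904


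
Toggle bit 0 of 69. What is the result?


69 ^ (1 << 0) = 69 ^ 1 = 68

68


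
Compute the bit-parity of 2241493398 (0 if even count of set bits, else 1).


0b10000101100110100111100110010110 has 16 ones => parity 0

0


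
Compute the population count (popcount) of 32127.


0b111110101111111 has 13 set bits

13


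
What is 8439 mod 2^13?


8439 & 8191 = 247

247


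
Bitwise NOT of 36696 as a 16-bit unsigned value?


~0b1000111101011000 = 0b111000010100111 = 28839 (16-bit unsigned)

28839


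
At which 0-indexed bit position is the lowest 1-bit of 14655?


0b11100100111111. Lowest set bit at position 0

0


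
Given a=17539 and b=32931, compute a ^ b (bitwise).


17539 ^ 32931 = 50208

50208


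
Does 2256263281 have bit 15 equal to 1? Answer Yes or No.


0b10000110011110111101100001110001, bit 15 = 1. Yes

Yes


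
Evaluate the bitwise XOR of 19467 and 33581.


0b100110000001011 ^ 0b1000001100101101 = 0b1100111100100110 = 53030

53030


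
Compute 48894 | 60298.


0b1011111011111110 | 0b1110101110001010 = 0b1111111111111110 = 65534

65534


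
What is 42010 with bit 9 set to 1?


42010 | (1 << 9) = 42010 | 512 = 42522

42522


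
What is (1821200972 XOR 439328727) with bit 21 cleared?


Step 1: 1821200972 ^ 439328727 = 1990380955
Step 2: 1990380955 & ~(1 << 21) = 1988283803

1988283803


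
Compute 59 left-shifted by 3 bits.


0b111011 << 3 = 0b111011000 = 472

472


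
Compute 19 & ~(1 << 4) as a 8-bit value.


19 & ~(1 << 4) = 3

3


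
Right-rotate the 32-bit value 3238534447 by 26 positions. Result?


Rotate 0b11000001000010000001110100101111 right by 26 (32-bit) = 0b1000010000001110100101111110000 = 1107774448

1107774448


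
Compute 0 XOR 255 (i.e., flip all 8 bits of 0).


0 ^ 255 = 255

255


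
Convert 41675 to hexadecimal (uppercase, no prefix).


41675 = A2CB hex

A2CB


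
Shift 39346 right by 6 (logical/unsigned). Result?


0b1001100110110010 >> 6 = 0b1001100110 = 614

614


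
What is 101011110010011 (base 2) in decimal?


101011110010011 in decimal = 22419

22419


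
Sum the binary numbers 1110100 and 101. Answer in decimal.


1110100 + 101 = 1111001 = 121

121


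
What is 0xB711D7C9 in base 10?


B711D7C9 hex = 3071399881 decimal

3071399881


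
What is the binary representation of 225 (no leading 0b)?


225 = 11100001 in binary

11100001


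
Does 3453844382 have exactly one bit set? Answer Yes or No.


0b11001101110111010111101110011110. Multiple bits set => No

No


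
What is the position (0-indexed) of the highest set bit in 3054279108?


0b10110110000011001001100111000100. Highest set bit at position 31

31


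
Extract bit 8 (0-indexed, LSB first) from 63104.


0b1111011010000000, position 8 = 0

0


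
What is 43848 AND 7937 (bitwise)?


0b1010101101001000 & 0b1111100000001 = 0b101100000000 = 2816

2816


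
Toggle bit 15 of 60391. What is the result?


60391 ^ (1 << 15) = 60391 ^ 32768 = 27623

27623


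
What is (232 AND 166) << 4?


Step 1: 232 & 166 = 160
Step 2: 160 << 4 = 2560

2560


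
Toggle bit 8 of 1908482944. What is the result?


1908482944 ^ (1 << 8) = 1908482944 ^ 256 = 1908482688

1908482688


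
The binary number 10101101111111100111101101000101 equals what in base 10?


10101101111111100111101101000101 in decimal = 2919136069

2919136069


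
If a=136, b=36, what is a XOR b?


136 ^ 36 = 172

172


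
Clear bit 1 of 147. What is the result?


147 & ~(1 << 1) = 145

145


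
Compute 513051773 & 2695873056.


0b11110100101001000110001111101 & 0b10100000101011111100001000100000 = 0b100001001000000000100000 = 8683552

8683552


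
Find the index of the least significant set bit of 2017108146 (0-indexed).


0b1111000001110101010000010110010. Lowest set bit at position 1

1


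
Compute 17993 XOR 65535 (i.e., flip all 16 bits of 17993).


17993 ^ 65535 = 47542

47542


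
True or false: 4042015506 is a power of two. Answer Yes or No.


0b11110000111011000100001100010010. Multiple bits set => No

No


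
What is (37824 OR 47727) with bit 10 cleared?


Step 1: 37824 | 47727 = 48111
Step 2: 48111 & ~(1 << 10) = 48111

48111


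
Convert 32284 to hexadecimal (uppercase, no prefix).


32284 = 7E1C hex

7E1C


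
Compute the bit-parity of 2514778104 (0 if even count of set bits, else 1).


0b10010101111001000111011111111000 has 19 ones => parity 1

1


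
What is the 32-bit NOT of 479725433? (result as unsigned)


~0b11100100110000000011101111001 = 0b11100011011001111111100010000110 = 3815241862 (32-bit unsigned)

3815241862


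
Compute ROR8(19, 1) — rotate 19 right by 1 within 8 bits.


Rotate 0b10011 right by 1 (8-bit) = 0b10001001 = 137

137


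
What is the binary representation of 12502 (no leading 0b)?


12502 = 11000011010110 in binary

11000011010110


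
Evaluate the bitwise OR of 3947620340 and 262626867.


0b11101011010010111110011111110100 | 0b1111101001110101111000110011 = 0b11101111111011111111111111110111 = 4025483255

4025483255


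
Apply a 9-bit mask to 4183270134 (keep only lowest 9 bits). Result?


4183270134 & 511 = 246

246


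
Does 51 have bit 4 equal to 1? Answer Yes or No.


0b110011, bit 4 = 1. Yes

Yes


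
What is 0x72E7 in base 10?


72E7 hex = 29415 decimal

29415


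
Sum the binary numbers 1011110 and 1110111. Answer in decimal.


1011110 + 1110111 = 11010101 = 213

213


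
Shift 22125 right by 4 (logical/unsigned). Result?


0b101011001101101 >> 4 = 0b10101100110 = 1382

1382


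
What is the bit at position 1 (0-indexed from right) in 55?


0b110111, position 1 = 1

1


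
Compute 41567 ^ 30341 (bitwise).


0b1010001001011111 ^ 0b111011010000101 = 0b1101010011011010 = 54490

54490


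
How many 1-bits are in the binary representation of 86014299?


0b101001000000111100101011011 has 13 set bits

13


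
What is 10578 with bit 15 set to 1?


10578 | (1 << 15) = 10578 | 32768 = 43346

43346


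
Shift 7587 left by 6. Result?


0b1110110100011 << 6 = 0b1110110100011000000 = 485568

485568


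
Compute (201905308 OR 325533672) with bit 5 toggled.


Step 1: 201905308 | 325533672 = 527433724
Step 2: 527433724 ^ (1 << 5) = 527433724 ^ 32 = 527433692

527433692


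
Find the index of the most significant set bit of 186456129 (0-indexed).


0b1011000111010001100001000001. Highest set bit at position 27

27


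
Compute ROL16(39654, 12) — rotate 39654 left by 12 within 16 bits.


Rotate 0b1001101011100110 left by 12 (16-bit) = 0b110100110101110 = 27054

27054


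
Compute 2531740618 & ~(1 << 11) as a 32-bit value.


2531740618 & ~(1 << 11) = 2531738570

2531738570


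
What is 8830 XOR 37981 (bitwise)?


0b10001001111110 ^ 0b1001010001011101 = 0b1011011000100011 = 46627

46627


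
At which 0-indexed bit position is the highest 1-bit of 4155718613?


0b11110111101100110011101111010101. Highest set bit at position 31

31


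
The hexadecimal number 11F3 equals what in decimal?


11F3 hex = 4595 decimal

4595


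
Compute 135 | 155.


0b10000111 | 0b10011011 = 0b10011111 = 159

159


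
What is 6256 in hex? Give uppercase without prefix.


6256 = 1870 hex

1870


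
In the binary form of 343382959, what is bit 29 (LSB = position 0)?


0b10100011101111001101110101111, position 29 = 0

0


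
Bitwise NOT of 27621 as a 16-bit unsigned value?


~0b110101111100101 = 0b1001010000011010 = 37914 (16-bit unsigned)

37914


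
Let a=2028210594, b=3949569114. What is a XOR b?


2028210594 ^ 3949569114 = 2475535864

2475535864


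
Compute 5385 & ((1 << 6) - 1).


5385 & 63 = 9

9


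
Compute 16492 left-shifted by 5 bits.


0b100000001101100 << 5 = 0b10000000110110000000 = 527744

527744


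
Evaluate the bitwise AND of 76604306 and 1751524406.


0b100100100001110001110010010 & 0b1101000011001100010010000110110 = 0b10000000010010 = 8210

8210


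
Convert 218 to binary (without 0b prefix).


218 = 11011010 in binary

11011010


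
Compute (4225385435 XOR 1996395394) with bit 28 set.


Step 1: 4225385435 ^ 1996395394 = 2368000089
Step 2: 2368000089 | (1 << 28) = 2368000089 | 268435456 = 2636435545

2636435545


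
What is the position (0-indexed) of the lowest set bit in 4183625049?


0b11111001010111010000110101011001. Lowest set bit at position 0

0


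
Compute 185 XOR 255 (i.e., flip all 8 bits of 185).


185 ^ 255 = 70

70


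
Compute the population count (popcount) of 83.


0b1010011 has 4 set bits

4


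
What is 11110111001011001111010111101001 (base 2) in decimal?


11110111001011001111010111101001 in decimal = 4146918889

4146918889


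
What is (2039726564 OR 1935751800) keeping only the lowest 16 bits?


Step 1: 2039726564 | 1935751800 = 2079587324
Step 2: 2079587324 & 65535 = 64508

64508


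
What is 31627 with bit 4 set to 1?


31627 | (1 << 4) = 31627 | 16 = 31643

31643


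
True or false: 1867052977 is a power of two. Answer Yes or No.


0b1101111010010001111011110110001. Multiple bits set => No

No


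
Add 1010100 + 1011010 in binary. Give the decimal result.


1010100 + 1011010 = 10101110 = 174

174


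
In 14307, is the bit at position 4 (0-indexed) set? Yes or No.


0b11011111100011, bit 4 = 0. No

No


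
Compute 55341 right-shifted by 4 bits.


0b1101100000101101 >> 4 = 0b110110000010 = 3458

3458


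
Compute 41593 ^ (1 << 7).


41593 ^ (1 << 7) = 41593 ^ 128 = 41721

41721


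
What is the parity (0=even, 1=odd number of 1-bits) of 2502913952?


0b10010101001011110110111110100000 has 17 ones => parity 1

1


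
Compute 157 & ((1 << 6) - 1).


157 & 63 = 29

29


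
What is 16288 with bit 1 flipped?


16288 ^ (1 << 1) = 16288 ^ 2 = 16290

16290


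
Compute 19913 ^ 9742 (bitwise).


0b100110111001001 ^ 0b10011000001110 = 0b110101111000111 = 27591

27591


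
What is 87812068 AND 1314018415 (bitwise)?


0b101001110111110011111100100 & 0b1001110010100100101010001101111 = 0b100000100100100010001100100 = 68306020

68306020


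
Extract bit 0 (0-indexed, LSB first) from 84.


0b1010100, position 0 = 0

0


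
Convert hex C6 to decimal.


C6 hex = 198 decimal

198


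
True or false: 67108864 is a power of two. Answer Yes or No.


0b100000000000000000000000000. Only one bit set => Yes

Yes


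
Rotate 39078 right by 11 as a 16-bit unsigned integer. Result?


Rotate 0b1001100010100110 right by 11 (16-bit) = 0b1010011010011 = 5331

5331


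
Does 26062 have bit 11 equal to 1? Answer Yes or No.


0b110010111001110, bit 11 = 0. No

No


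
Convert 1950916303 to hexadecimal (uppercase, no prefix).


1950916303 = 74489ECF hex

74489ECF


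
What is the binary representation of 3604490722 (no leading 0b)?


3604490722 = 11010110110110000010100111100010 in binary

11010110110110000010100111100010


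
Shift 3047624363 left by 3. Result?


0b10110101101001110000111010101011 << 3 = 0b10110101101001110000111010101011000 = 24380994904

24380994904


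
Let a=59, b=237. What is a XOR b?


59 ^ 237 = 214

214


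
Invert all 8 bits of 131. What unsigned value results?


131 ^ 255 = 124

124


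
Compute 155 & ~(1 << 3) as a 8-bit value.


155 & ~(1 << 3) = 147

147


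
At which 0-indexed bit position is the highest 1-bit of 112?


0b1110000. Highest set bit at position 6

6


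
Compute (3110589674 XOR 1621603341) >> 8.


Step 1: 3110589674 ^ 1621603341 = 3653263591
Step 2: 3653263591 >> 8 = 14270560

14270560


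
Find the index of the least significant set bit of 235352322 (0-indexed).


0b1110000001110011000100000010. Lowest set bit at position 1

1


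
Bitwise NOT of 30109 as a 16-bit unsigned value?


~0b111010110011101 = 0b1000101001100010 = 35426 (16-bit unsigned)

35426


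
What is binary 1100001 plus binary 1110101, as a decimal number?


1100001 + 1110101 = 11010110 = 214

214


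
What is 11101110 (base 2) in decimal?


11101110 in decimal = 238

238


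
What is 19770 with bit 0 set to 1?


19770 | (1 << 0) = 19770 | 1 = 19771

19771


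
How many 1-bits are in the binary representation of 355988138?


0b10101001101111111001010101010 has 17 set bits

17


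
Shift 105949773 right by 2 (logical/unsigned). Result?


0b110010100001010101001001101 >> 2 = 0b1100101000010101010010011 = 26487443

26487443


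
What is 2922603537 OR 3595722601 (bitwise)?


0b10101110001100110110010000010001 | 0b11010110010100100101111101101001 = 0b11111110011100110111111101111001 = 4268982137

4268982137


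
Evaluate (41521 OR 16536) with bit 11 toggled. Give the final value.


Step 1: 41521 | 16536 = 58041
Step 2: 58041 ^ (1 << 11) = 58041 ^ 2048 = 60089

60089


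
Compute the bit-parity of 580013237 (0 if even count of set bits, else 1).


0b100010100100100100110010110101 has 13 ones => parity 1

1


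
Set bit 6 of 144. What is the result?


144 | (1 << 6) = 144 | 64 = 208

208


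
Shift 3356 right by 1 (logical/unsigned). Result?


0b110100011100 >> 1 = 0b11010001110 = 1678

1678


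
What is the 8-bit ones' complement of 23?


23 ^ 255 = 232

232


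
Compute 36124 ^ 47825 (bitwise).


0b1000110100011100 ^ 0b1011101011010001 = 0b11011111001101 = 14285

14285


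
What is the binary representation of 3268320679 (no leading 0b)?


3268320679 = 11000010110011101001110110100111 in binary

11000010110011101001110110100111


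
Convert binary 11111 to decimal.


11111 in decimal = 31

31


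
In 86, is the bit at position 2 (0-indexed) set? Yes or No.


0b1010110, bit 2 = 1. Yes

Yes


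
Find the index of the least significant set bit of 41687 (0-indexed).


0b1010001011010111. Lowest set bit at position 0

0


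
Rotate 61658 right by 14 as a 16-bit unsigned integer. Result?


Rotate 0b1111000011011010 right by 14 (16-bit) = 0b1100001101101011 = 50027

50027


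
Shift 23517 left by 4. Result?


0b101101111011101 << 4 = 0b1011011110111010000 = 376272

376272


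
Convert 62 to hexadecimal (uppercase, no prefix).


62 = 3E hex

3E


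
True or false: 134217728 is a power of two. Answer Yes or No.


0b1000000000000000000000000000. Only one bit set => Yes

Yes


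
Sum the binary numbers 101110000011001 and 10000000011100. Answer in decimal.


101110000011001 + 10000000011100 = 111110000110101 = 31797

31797


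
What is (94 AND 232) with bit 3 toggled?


Step 1: 94 & 232 = 72
Step 2: 72 ^ (1 << 3) = 72 ^ 8 = 64

64


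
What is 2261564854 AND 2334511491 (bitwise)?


0b10000110110011001011110110110110 & 0b10001011001001011101000110000011 = 0b10000010000001001001000110000010 = 2181337474

2181337474


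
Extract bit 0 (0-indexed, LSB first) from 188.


0b10111100, position 0 = 0

0


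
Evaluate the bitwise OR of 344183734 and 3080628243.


0b10100100000111101001110110110 | 0b10110111100111101010100000010011 = 0b10110111100111111111101110110111 = 3080715191

3080715191


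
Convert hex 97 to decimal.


97 hex = 151 decimal

151


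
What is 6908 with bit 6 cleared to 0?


6908 & ~(1 << 6) = 6844

6844


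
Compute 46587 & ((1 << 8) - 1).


46587 & 255 = 251

251


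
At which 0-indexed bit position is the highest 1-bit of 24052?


0b101110111110100. Highest set bit at position 14

14


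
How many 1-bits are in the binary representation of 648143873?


0b100110101000011110010000000001 has 11 set bits

11


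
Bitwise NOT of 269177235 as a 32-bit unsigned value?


~0b10000000010110101000110010011 = 0b11101111111101001010111001101100 = 4025790060 (32-bit unsigned)

4025790060


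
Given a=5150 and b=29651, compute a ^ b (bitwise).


5150 ^ 29651 = 26573

26573


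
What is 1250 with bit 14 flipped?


1250 ^ (1 << 14) = 1250 ^ 16384 = 17634

17634


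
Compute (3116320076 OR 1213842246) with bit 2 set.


Step 1: 3116320076 | 1213842246 = 4194289486
Step 2: 4194289486 | (1 << 2) = 4194289486 | 4 = 4194289486

4194289486


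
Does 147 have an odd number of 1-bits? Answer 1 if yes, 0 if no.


0b10010011 has 4 ones => parity 0

0


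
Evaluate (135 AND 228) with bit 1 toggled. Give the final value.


Step 1: 135 & 228 = 132
Step 2: 132 ^ (1 << 1) = 132 ^ 2 = 134

134


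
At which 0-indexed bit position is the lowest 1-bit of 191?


0b10111111. Lowest set bit at position 0

0


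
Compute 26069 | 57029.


0b110010111010101 | 0b1101111011000101 = 0b1111111111010101 = 65493

65493


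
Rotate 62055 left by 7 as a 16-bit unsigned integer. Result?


Rotate 0b1111001001100111 left by 7 (16-bit) = 0b11001111111001 = 13305

13305


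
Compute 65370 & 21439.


0b1111111101011010 & 0b101001110111111 = 0b101001100011010 = 21274

21274


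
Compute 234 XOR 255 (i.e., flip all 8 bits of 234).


234 ^ 255 = 21

21


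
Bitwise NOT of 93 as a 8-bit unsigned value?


~0b1011101 = 0b10100010 = 162 (8-bit unsigned)

162


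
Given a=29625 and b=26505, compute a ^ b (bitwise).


29625 ^ 26505 = 5168

5168


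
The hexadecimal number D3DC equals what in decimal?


D3DC hex = 54236 decimal

54236


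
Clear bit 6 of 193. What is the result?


193 & ~(1 << 6) = 129

129


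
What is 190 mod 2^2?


190 & 3 = 2

2


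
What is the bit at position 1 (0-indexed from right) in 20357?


0b100111110000101, position 1 = 0

0


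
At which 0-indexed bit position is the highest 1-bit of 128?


0b10000000. Highest set bit at position 7

7


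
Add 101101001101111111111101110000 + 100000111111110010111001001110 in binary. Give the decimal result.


101101001101111111111101110000 + 100000111111110010111001001110 = 1001110001101110010110110111110 = 1312239038

1312239038
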